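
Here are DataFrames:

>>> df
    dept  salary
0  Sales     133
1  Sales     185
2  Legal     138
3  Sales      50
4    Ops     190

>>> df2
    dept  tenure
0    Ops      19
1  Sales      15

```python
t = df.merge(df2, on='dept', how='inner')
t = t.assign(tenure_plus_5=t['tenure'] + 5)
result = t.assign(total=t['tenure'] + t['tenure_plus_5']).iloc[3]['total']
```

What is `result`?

merge on 'dept' (how='inner') → 4 rows:
    dept  salary  tenure
0  Sales     133      15
1  Sales     185      15
2  Sales      50      15
3    Ops     190      19
add column tenure_plus_5 = t['tenure'] + 5:
    dept  salary  tenure  tenure_plus_5
0  Sales     133      15             20
1  Sales     185      15             20
2  Sales      50      15             20
3    Ops     190      19             24
add column total = t['tenure'] + t['tenure_plus_5']:
    dept  salary  tenure  tenure_plus_5  total
0  Sales     133      15             20     35
1  Sales     185      15             20     35
2  Sales      50      15             20     35
3    Ops     190      19             24     43
Hence 43.

43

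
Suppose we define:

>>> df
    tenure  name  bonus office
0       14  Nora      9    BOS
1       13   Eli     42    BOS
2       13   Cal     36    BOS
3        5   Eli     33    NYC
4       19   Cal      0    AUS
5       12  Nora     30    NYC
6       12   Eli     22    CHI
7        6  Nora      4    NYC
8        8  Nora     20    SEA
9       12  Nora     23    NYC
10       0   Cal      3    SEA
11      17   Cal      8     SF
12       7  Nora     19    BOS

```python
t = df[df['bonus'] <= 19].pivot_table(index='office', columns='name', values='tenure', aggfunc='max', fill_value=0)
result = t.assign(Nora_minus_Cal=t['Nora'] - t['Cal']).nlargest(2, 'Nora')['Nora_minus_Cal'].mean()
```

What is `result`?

10.0

filter rows where bonus <= 19:
    tenure  name  bonus office
0       14  Nora      9    BOS
4       19   Cal      0    AUS
7        6  Nora      4    NYC
10       0   Cal      3    SEA
11      17   Cal      8     SF
12       7  Nora     19    BOS
pivot: rows=office, cols=name, max(tenure):
name    Cal  Nora
office           
AUS      19     0
BOS       0    14
NYC       0     6
SEA       0     0
SF       17     0
add column Nora_minus_Cal = t['Nora'] - t['Cal']:
name    Cal  Nora  Nora_minus_Cal
office                           
AUS      19     0             -19
BOS       0    14              14
NYC       0     6               6
SEA       0     0               0
SF       17     0             -17
take 2 rows with largest Nora:
name    Cal  Nora  Nora_minus_Cal
office                           
BOS       0    14              14
NYC       0     6               6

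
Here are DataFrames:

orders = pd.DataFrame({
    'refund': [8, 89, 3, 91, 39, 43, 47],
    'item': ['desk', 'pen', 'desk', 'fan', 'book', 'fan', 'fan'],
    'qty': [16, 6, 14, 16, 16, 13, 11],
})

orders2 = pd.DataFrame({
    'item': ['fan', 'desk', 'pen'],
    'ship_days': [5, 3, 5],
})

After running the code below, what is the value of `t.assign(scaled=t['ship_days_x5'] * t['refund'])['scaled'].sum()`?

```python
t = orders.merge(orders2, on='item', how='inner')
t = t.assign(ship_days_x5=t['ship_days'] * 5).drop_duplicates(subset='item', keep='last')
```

3445

merge on 'item' (how='inner') → 6 rows:
   refund  item  qty  ship_days
0       8  desk   16          3
1      89   pen    6          5
2       3  desk   14          3
3      91   fan   16          5
4      43   fan   13          5
5      47   fan   11          5
add column ship_days_x5 = t['ship_days'] * 5:
   refund  item  qty  ship_days  ship_days_x5
0       8  desk   16          3            15
1      89   pen    6          5            25
2       3  desk   14          3            15
3      91   fan   16          5            25
4      43   fan   13          5            25
5      47   fan   11          5            25
drop duplicate item (keep=last):
   refund  item  qty  ship_days  ship_days_x5
1      89   pen    6          5            25
2       3  desk   14          3            15
5      47   fan   11          5            25
add column scaled = t['ship_days_x5'] * t['refund']:
   refund  item  qty  ship_days  ship_days_x5  scaled
1      89   pen    6          5            25    2225
2       3  desk   14          3            15      45
5      47   fan   11          5            25    1175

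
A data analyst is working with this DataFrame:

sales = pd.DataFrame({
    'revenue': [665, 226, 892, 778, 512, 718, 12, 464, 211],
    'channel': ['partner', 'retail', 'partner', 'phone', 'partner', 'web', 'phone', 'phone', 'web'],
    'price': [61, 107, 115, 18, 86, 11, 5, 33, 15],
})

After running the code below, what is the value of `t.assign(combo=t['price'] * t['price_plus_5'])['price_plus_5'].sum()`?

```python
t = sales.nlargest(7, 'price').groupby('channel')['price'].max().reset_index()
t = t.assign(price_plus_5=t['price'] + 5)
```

290

take 7 rows with largest price:
   revenue  channel  price
2      892  partner    115
1      226   retail    107
4      512  partner     86
0      665  partner     61
7      464    phone     33
3      778    phone     18
8      211      web     15
group by channel, max of price:
channel
partner    115
phone       33
retail     107
web         15
Name: price, dtype: int64
reset_index():
   channel  price
0  partner    115
1    phone     33
2   retail    107
3      web     15
add column price_plus_5 = t['price'] + 5:
   channel  price  price_plus_5
0  partner    115           120
1    phone     33            38
2   retail    107           112
3      web     15            20
add column combo = t['price'] * t['price_plus_5']:
   channel  price  price_plus_5  combo
0  partner    115           120  13800
1    phone     33            38   1254
2   retail    107           112  11984
3      web     15            20    300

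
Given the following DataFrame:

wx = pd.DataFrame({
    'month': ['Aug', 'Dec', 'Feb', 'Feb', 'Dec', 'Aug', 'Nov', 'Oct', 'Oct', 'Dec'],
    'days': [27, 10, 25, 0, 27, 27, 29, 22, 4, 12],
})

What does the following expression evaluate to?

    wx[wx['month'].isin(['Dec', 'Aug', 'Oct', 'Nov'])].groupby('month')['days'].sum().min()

26

filter rows where month in ['Dec', 'Aug', 'Oct', 'Nov']:
  month  days
0   Aug    27
1   Dec    10
4   Dec    27
5   Aug    27
6   Nov    29
7   Oct    22
8   Oct     4
9   Dec    12
group by month, sum of days:
month
Aug    54
Dec    49
Nov    29
Oct    26
Name: days, dtype: int64
Reading off the min of the resulting series, we get 26.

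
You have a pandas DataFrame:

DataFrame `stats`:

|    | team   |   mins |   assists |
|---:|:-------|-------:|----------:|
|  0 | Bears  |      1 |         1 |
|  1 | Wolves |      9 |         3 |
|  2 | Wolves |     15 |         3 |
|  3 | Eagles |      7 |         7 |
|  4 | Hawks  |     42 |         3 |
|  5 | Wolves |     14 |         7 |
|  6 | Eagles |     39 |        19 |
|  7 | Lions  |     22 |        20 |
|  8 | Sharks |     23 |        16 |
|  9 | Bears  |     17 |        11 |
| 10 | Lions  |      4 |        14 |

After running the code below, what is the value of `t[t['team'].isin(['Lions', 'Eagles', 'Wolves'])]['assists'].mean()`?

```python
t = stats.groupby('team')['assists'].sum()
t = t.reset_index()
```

group by team, sum of assists:
team
Bears     12
Eagles    26
Hawks      3
Lions     34
Sharks    16
Wolves    13
Name: assists, dtype: int64
reset_index():
     team  assists
0   Bears       12
1  Eagles       26
2   Hawks        3
3   Lions       34
4  Sharks       16
5  Wolves       13
filter rows where team in ['Lions', 'Eagles', 'Wolves']:
     team  assists
1  Eagles       26
3   Lions       34
5  Wolves       13

24.3333333333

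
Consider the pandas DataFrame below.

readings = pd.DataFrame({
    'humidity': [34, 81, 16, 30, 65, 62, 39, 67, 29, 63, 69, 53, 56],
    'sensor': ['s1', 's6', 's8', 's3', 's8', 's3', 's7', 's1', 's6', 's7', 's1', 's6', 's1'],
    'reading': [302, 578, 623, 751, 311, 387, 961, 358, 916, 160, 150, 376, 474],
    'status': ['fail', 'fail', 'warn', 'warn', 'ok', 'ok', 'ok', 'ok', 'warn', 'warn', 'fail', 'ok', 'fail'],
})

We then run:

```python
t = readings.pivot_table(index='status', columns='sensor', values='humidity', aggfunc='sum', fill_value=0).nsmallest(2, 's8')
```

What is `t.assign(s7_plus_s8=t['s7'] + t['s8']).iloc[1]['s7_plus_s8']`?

pivot: rows=status, cols=sensor, sum(humidity):
sensor   s1  s3  s6  s7  s8
status                     
fail    159   0  81   0   0
ok       67  62  53  39  65
warn      0  30  29  63  16
take 2 rows with smallest s8:
sensor   s1  s3  s6  s7  s8
status                     
fail    159   0  81   0   0
warn      0  30  29  63  16
add column s7_plus_s8 = t['s7'] + t['s8']:
sensor   s1  s3  s6  s7  s8  s7_plus_s8
status                                 
fail    159   0  81   0   0           0
warn      0  30  29  63  16          79
value at position 1, column 's7_plus_s8' → 79

79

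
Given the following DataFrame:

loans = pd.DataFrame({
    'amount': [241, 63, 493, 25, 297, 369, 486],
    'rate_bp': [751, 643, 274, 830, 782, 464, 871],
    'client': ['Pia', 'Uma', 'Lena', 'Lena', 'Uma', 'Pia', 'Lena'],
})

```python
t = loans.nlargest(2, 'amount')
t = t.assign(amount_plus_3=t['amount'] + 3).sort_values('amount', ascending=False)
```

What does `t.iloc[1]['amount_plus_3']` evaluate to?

489

take 2 rows with largest amount:
   amount  rate_bp client
2     493      274   Lena
6     486      871   Lena
add column amount_plus_3 = t['amount'] + 3:
   amount  rate_bp client  amount_plus_3
2     493      274   Lena            496
6     486      871   Lena            489
sort by amount descending:
   amount  rate_bp client  amount_plus_3
2     493      274   Lena            496
6     486      871   Lena            489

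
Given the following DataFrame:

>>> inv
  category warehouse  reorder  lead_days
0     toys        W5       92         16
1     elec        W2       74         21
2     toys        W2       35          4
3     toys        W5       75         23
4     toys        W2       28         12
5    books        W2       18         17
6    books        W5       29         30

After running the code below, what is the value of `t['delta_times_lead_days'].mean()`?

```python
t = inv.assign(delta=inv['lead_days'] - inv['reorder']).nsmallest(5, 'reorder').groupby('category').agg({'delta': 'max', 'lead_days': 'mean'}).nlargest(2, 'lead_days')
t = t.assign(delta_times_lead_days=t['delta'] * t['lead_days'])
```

add column delta = inv['lead_days'] - inv['reorder']:
  category warehouse  reorder  lead_days  delta
0     toys        W5       92         16    -76
1     elec        W2       74         21    -53
2     toys        W2       35          4    -31
3     toys        W5       75         23    -52
4     toys        W2       28         12    -16
5    books        W2       18         17     -1
6    books        W5       29         30      1
take 5 rows with smallest reorder:
  category warehouse  reorder  lead_days  delta
5    books        W2       18         17     -1
4     toys        W2       28         12    -16
6    books        W5       29         30      1
2     toys        W2       35          4    -31
1     elec        W2       74         21    -53
group by category: max(delta), mean(lead_days):
          delta  lead_days
category                  
books         1       23.5
elec        -53       21.0
toys        -16        8.0
take 2 rows with largest lead_days:
          delta  lead_days
category                  
books         1       23.5
elec        -53       21.0
add column delta_times_lead_days = t['delta'] * t['lead_days']:
          delta  lead_days  delta_times_lead_days
category                                         
books         1       23.5                   23.5
elec        -53       21.0                -1113.0
So mean() = -544.75.

-544.75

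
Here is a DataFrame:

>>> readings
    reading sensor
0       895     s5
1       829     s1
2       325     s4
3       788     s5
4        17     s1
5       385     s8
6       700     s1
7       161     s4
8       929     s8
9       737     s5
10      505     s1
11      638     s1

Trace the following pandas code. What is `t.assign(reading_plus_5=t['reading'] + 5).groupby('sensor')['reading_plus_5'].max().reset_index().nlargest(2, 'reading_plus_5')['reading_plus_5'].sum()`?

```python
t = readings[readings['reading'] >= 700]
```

filter rows where reading >= 700:
   reading sensor
0      895     s5
1      829     s1
3      788     s5
6      700     s1
8      929     s8
9      737     s5
add column reading_plus_5 = t['reading'] + 5:
   reading sensor  reading_plus_5
0      895     s5             900
1      829     s1             834
3      788     s5             793
6      700     s1             705
8      929     s8             934
9      737     s5             742
group by sensor, max of reading_plus_5:
sensor
s1    834
s5    900
s8    934
Name: reading_plus_5, dtype: int64
reset_index():
  sensor  reading_plus_5
0     s1             834
1     s5             900
2     s8             934
take 2 rows with largest reading_plus_5:
  sensor  reading_plus_5
2     s8             934
1     s5             900
Then the sum of column 'reading_plus_5': 1834

1834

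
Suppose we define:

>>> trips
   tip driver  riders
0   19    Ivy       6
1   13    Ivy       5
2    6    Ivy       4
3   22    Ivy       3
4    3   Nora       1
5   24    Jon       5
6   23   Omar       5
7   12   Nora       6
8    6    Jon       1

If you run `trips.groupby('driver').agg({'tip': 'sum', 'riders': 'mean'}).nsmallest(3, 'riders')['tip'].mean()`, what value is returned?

35.0

group by driver: sum(tip), mean(riders):
        tip  riders
driver             
Ivy      60     4.5
Jon      30     3.0
Nora     15     3.5
Omar     23     5.0
take 3 rows with smallest riders:
        tip  riders
driver             
Jon      30     3.0
Nora     15     3.5
Ivy      60     4.5
mean of column 'tip' → 35.0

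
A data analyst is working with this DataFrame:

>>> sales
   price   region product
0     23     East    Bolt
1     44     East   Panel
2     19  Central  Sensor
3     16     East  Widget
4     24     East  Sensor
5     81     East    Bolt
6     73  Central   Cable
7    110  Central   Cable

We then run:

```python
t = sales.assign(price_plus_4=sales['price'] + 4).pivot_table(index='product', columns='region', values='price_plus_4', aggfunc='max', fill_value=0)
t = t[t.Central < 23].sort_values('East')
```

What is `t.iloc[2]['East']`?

85

add column price_plus_4 = sales['price'] + 4:
   price   region product  price_plus_4
0     23     East    Bolt            27
1     44     East   Panel            48
2     19  Central  Sensor            23
3     16     East  Widget            20
4     24     East  Sensor            28
5     81     East    Bolt            85
6     73  Central   Cable            77
7    110  Central   Cable           114
pivot: rows=product, cols=region, max(price_plus_4):
region   Central  East
product               
Bolt           0    85
Cable        114     0
Panel          0    48
Sensor        23    28
Widget         0    20
filter rows where Central < 23:
region   Central  East
product               
Bolt           0    85
Panel          0    48
Widget         0    20
sort by East:
region   Central  East
product               
Widget         0    20
Panel          0    48
Bolt           0    85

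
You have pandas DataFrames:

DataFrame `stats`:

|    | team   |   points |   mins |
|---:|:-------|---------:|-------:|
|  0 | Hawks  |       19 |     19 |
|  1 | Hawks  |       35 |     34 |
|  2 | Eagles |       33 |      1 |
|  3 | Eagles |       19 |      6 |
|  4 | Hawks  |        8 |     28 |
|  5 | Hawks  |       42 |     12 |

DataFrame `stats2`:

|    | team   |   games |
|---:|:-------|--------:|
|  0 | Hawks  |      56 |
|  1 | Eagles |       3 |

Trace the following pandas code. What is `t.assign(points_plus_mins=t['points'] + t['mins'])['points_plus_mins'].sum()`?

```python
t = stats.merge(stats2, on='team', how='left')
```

merge on 'team' (how='left') → 6 rows:
     team  points  mins  games
0   Hawks      19    19     56
1   Hawks      35    34     56
2  Eagles      33     1      3
3  Eagles      19     6      3
4   Hawks       8    28     56
5   Hawks      42    12     56
add column points_plus_mins = t['points'] + t['mins']:
     team  points  mins  games  points_plus_mins
0   Hawks      19    19     56                38
1   Hawks      35    34     56                69
2  Eagles      33     1      3                34
3  Eagles      19     6      3                25
4   Hawks       8    28     56                36
5   Hawks      42    12     56                54
So sum() = 256.

256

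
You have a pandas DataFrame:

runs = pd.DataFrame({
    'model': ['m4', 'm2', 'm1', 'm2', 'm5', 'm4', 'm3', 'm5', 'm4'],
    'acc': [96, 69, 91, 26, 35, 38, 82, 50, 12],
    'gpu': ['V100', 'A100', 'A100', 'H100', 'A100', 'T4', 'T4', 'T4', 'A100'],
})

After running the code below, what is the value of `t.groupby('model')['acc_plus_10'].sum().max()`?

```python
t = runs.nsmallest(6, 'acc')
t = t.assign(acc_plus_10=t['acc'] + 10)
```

115

take 6 rows with smallest acc:
  model  acc   gpu
8    m4   12  A100
3    m2   26  H100
4    m5   35  A100
5    m4   38    T4
7    m5   50    T4
1    m2   69  A100
add column acc_plus_10 = t['acc'] + 10:
  model  acc   gpu  acc_plus_10
8    m4   12  A100           22
3    m2   26  H100           36
4    m5   35  A100           45
5    m4   38    T4           48
7    m5   50    T4           60
1    m2   69  A100           79
group by model, sum of acc_plus_10:
model
m2    115
m4     70
m5    105
Name: acc_plus_10, dtype: int64
Hence 115.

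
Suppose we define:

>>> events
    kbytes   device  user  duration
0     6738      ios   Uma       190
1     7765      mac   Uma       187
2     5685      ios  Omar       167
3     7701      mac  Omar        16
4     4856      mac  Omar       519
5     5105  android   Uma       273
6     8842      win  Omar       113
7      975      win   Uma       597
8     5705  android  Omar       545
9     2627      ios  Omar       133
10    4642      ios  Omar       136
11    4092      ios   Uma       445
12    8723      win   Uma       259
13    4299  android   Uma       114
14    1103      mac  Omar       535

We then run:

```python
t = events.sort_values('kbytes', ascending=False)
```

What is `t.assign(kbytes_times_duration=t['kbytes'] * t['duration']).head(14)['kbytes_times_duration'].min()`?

sort by kbytes descending:
    kbytes   device  user  duration
6     8842      win  Omar       113
12    8723      win   Uma       259
1     7765      mac   Uma       187
3     7701      mac  Omar        16
0     6738      ios   Uma       190
8     5705  android  Omar       545
2     5685      ios  Omar       167
5     5105  android   Uma       273
4     4856      mac  Omar       519
10    4642      ios  Omar       136
13    4299  android   Uma       114
11    4092      ios   Uma       445
9     2627      ios  Omar       133
14    1103      mac  Omar       535
7      975      win   Uma       597
add column kbytes_times_duration = t['kbytes'] * t['duration']:
    kbytes   device  user  duration  kbytes_times_duration
6     8842      win  Omar       113                 999146
12    8723      win   Uma       259                2259257
1     7765      mac   Uma       187                1452055
3     7701      mac  Omar        16                 123216
0     6738      ios   Uma       190                1280220
8     5705  android  Omar       545                3109225
2     5685      ios  Omar       167                 949395
5     5105  android   Uma       273                1393665
4     4856      mac  Omar       519                2520264
10    4642      ios  Omar       136                 631312
13    4299  android   Uma       114                 490086
11    4092      ios   Uma       445                1820940
9     2627      ios  Omar       133                 349391
14    1103      mac  Omar       535                 590105
7      975      win   Uma       597                 582075
take first 14 rows:
    kbytes   device  user  duration  kbytes_times_duration
6     8842      win  Omar       113                 999146
12    8723      win   Uma       259                2259257
1     7765      mac   Uma       187                1452055
3     7701      mac  Omar        16                 123216
0     6738      ios   Uma       190                1280220
8     5705  android  Omar       545                3109225
2     5685      ios  Omar       167                 949395
5     5105  android   Uma       273                1393665
4     4856      mac  Omar       519                2520264
10    4642      ios  Omar       136                 631312
13    4299  android   Uma       114                 490086
11    4092      ios   Uma       445                1820940
9     2627      ios  Omar       133                 349391
14    1103      mac  Omar       535                 590105

123216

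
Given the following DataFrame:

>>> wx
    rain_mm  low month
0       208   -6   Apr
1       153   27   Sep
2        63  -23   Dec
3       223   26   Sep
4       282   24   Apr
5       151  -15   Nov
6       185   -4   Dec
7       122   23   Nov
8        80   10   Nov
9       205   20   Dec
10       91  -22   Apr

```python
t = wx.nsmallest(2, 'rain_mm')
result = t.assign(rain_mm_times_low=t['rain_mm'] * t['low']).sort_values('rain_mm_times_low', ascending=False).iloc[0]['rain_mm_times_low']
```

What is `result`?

800

take 2 rows with smallest rain_mm:
   rain_mm  low month
2       63  -23   Dec
8       80   10   Nov
add column rain_mm_times_low = t['rain_mm'] * t['low']:
   rain_mm  low month  rain_mm_times_low
2       63  -23   Dec              -1449
8       80   10   Nov                800
sort by rain_mm_times_low descending:
   rain_mm  low month  rain_mm_times_low
8       80   10   Nov                800
2       63  -23   Dec              -1449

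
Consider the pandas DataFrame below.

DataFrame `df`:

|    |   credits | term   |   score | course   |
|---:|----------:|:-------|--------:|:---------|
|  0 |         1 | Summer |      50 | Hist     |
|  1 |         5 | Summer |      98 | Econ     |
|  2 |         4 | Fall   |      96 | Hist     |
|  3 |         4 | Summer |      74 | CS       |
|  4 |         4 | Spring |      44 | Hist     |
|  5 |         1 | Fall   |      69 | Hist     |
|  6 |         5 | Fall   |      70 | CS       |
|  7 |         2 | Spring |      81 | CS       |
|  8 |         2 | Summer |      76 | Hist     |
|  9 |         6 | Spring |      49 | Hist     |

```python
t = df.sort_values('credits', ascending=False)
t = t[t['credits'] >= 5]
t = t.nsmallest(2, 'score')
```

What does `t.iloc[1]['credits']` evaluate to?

sort by credits descending:
   credits    term  score course
9        6  Spring     49   Hist
1        5  Summer     98   Econ
6        5    Fall     70     CS
2        4    Fall     96   Hist
3        4  Summer     74     CS
4        4  Spring     44   Hist
7        2  Spring     81     CS
8        2  Summer     76   Hist
0        1  Summer     50   Hist
5        1    Fall     69   Hist
filter rows where credits >= 5:
   credits    term  score course
9        6  Spring     49   Hist
1        5  Summer     98   Econ
6        5    Fall     70     CS
take 2 rows with smallest score:
   credits    term  score course
9        6  Spring     49   Hist
6        5    Fall     70     CS
Taking the value at position 1, column 'credits' gives 5.

5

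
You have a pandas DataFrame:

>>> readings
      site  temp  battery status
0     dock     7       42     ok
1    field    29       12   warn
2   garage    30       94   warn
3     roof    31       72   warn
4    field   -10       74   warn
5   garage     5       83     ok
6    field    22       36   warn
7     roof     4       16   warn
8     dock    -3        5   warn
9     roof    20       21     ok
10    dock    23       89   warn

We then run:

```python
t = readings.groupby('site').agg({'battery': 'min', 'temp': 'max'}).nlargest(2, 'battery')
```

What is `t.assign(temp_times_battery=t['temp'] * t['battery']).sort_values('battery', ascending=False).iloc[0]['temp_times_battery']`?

group by site: min(battery), max(temp):
        battery  temp
site                 
dock          5    23
field        12    29
garage       83    30
roof         16    31
take 2 rows with largest battery:
        battery  temp
site                 
garage       83    30
roof         16    31
add column temp_times_battery = t['temp'] * t['battery']:
        battery  temp  temp_times_battery
site                                     
garage       83    30                2490
roof         16    31                 496
sort by battery descending:
        battery  temp  temp_times_battery
site                                     
garage       83    30                2490
roof         16    31                 496
Then the value at position 0, column 'temp_times_battery': 2490

2490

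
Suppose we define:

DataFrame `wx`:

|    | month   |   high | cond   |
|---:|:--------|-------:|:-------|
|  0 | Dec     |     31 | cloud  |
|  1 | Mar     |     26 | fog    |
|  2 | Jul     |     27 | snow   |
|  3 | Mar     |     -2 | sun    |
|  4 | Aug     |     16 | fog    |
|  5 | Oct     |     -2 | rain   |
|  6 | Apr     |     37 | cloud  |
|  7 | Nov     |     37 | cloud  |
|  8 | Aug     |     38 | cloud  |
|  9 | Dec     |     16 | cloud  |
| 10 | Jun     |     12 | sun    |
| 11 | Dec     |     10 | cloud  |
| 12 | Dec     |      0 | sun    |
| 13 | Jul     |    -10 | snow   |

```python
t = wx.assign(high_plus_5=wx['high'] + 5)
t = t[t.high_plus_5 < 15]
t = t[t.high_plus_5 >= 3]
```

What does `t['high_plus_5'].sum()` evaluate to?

add column high_plus_5 = wx['high'] + 5:
   month  high   cond  high_plus_5
0    Dec    31  cloud           36
1    Mar    26    fog           31
2    Jul    27   snow           32
3    Mar    -2    sun            3
4    Aug    16    fog           21
5    Oct    -2   rain            3
6    Apr    37  cloud           42
7    Nov    37  cloud           42
8    Aug    38  cloud           43
9    Dec    16  cloud           21
10   Jun    12    sun           17
11   Dec    10  cloud           15
12   Dec     0    sun            5
13   Jul   -10   snow           -5
filter rows where high_plus_5 < 15:
   month  high  cond  high_plus_5
3    Mar    -2   sun            3
5    Oct    -2  rain            3
12   Dec     0   sun            5
13   Jul   -10  snow           -5
filter rows where high_plus_5 >= 3:
   month  high  cond  high_plus_5
3    Mar    -2   sun            3
5    Oct    -2  rain            3
12   Dec     0   sun            5
Finally, sum of column 'high_plus_5' = 11.

11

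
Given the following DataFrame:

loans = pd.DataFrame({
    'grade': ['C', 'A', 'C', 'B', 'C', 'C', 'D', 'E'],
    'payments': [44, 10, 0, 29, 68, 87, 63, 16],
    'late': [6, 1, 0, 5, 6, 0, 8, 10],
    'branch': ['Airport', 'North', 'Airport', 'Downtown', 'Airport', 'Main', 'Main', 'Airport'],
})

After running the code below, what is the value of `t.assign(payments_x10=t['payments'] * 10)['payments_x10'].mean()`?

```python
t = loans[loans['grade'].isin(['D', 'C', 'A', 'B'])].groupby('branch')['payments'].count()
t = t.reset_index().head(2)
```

20.0

filter rows where grade in ['D', 'C', 'A', 'B']:
  grade  payments  late    branch
0     C        44     6   Airport
1     A        10     1     North
2     C         0     0   Airport
3     B        29     5  Downtown
4     C        68     6   Airport
5     C        87     0      Main
6     D        63     8      Main
group by branch, count of payments:
branch
Airport     3
Downtown    1
Main        2
North       1
Name: payments, dtype: int64
reset_index():
     branch  payments
0   Airport         3
1  Downtown         1
2      Main         2
3     North         1
take first 2 rows:
     branch  payments
0   Airport         3
1  Downtown         1
add column payments_x10 = t['payments'] * 10:
     branch  payments  payments_x10
0   Airport         3            30
1  Downtown         1            10
The mean of column 'payments_x10' is 20.0.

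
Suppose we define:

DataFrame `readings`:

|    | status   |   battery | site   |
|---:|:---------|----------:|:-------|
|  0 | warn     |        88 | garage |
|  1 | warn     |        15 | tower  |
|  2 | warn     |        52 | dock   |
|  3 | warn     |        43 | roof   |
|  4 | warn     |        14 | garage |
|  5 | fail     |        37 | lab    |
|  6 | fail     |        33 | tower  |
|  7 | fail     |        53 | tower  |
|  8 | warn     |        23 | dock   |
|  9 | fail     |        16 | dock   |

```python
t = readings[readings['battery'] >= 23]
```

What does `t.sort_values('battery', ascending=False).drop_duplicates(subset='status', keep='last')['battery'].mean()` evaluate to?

28.0

filter rows where battery >= 23:
  status  battery    site
0   warn       88  garage
2   warn       52    dock
3   warn       43    roof
5   fail       37     lab
6   fail       33   tower
7   fail       53   tower
8   warn       23    dock
sort by battery descending:
  status  battery    site
0   warn       88  garage
7   fail       53   tower
2   warn       52    dock
3   warn       43    roof
5   fail       37     lab
6   fail       33   tower
8   warn       23    dock
drop duplicate status (keep=last):
  status  battery   site
6   fail       33  tower
8   warn       23   dock
mean of column 'battery' → 28.0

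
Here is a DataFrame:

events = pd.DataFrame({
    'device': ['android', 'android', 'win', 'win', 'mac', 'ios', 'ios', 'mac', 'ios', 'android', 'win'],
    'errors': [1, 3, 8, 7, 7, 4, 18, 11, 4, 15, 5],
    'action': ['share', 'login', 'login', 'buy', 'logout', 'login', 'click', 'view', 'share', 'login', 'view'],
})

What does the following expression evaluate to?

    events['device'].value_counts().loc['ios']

value_counts of device:
device
android    3
win        3
ios        3
mac        2
Name: count, dtype: int64
Reading off the value at index 'ios', we get 3.

3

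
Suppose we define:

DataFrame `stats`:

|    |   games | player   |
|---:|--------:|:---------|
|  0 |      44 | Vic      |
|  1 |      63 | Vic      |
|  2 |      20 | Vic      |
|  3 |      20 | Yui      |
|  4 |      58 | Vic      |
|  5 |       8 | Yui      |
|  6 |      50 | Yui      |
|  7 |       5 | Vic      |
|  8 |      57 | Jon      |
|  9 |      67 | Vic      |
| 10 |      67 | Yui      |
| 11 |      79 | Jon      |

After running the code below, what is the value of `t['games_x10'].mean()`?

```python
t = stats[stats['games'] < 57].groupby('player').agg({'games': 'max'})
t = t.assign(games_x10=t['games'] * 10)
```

filter rows where games < 57:
   games player
0     44    Vic
2     20    Vic
3     20    Yui
5      8    Yui
6     50    Yui
7      5    Vic
group by player, max of games:
        games
player       
Vic        44
Yui        50
add column games_x10 = t['games'] * 10:
        games  games_x10
player                  
Vic        44        440
Yui        50        500
mean of column 'games_x10' → 470.0

470.0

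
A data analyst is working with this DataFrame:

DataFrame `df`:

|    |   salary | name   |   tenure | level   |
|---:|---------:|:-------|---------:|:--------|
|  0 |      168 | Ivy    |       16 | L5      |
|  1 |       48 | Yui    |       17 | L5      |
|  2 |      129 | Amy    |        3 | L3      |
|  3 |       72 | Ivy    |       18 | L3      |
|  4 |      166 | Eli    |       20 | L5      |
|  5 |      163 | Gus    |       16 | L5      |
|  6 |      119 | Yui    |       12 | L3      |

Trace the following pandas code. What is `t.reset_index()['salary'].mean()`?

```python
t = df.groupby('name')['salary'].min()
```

115.6

group by name, min of salary:
name
Amy    129
Eli    166
Gus    163
Ivy     72
Yui     48
Name: salary, dtype: int64
reset_index():
  name  salary
0  Amy     129
1  Eli     166
2  Gus     163
3  Ivy      72
4  Yui      48
Finally, mean of column 'salary' = 115.6.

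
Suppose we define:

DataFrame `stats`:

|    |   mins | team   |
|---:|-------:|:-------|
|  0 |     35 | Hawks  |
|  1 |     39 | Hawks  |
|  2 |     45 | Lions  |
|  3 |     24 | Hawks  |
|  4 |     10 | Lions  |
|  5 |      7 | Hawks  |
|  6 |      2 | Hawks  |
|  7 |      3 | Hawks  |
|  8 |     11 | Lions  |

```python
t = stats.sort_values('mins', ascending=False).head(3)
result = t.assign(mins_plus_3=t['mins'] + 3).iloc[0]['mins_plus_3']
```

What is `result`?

48

sort by mins descending:
   mins   team
2    45  Lions
1    39  Hawks
0    35  Hawks
3    24  Hawks
8    11  Lions
4    10  Lions
5     7  Hawks
7     3  Hawks
6     2  Hawks
take first 3 rows:
   mins   team
2    45  Lions
1    39  Hawks
0    35  Hawks
add column mins_plus_3 = t['mins'] + 3:
   mins   team  mins_plus_3
2    45  Lions           48
1    39  Hawks           42
0    35  Hawks           38
The value at position 0, column 'mins_plus_3' is 48.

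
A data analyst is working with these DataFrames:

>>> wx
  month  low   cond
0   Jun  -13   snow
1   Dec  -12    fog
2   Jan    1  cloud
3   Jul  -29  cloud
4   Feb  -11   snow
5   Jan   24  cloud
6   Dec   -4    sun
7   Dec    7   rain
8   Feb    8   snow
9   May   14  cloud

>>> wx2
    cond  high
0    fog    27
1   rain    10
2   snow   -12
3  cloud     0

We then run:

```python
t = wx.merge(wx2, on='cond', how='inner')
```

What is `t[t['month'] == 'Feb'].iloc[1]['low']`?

8

merge on 'cond' (how='inner') → 9 rows:
  month  low   cond  high
0   Jun  -13   snow   -12
1   Dec  -12    fog    27
2   Jan    1  cloud     0
3   Jul  -29  cloud     0
4   Feb  -11   snow   -12
5   Jan   24  cloud     0
6   Dec    7   rain    10
7   Feb    8   snow   -12
8   May   14  cloud     0
filter rows where month == 'Feb':
  month  low  cond  high
4   Feb  -11  snow   -12
7   Feb    8  snow   -12
Hence 8.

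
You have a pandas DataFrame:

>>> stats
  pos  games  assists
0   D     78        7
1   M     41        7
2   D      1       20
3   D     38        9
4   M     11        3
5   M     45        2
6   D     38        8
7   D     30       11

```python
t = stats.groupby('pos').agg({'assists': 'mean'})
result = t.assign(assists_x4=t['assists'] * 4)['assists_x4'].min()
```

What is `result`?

16.0

group by pos, mean of assists:
     assists
pos         
D       11.0
M        4.0
add column assists_x4 = t['assists'] * 4:
     assists  assists_x4
pos                     
D       11.0        44.0
M        4.0        16.0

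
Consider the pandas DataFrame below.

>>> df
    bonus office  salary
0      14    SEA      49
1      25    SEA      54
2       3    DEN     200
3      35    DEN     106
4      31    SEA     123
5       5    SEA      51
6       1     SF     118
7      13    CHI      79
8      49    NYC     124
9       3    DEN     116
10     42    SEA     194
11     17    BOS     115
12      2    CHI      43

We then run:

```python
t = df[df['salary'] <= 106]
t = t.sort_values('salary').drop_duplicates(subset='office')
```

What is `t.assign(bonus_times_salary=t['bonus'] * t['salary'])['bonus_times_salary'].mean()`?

filter rows where salary <= 106:
    bonus office  salary
0      14    SEA      49
1      25    SEA      54
3      35    DEN     106
5       5    SEA      51
7      13    CHI      79
12      2    CHI      43
sort by salary:
    bonus office  salary
12      2    CHI      43
0      14    SEA      49
5       5    SEA      51
1      25    SEA      54
7      13    CHI      79
3      35    DEN     106
drop duplicate office (keep=first):
    bonus office  salary
12      2    CHI      43
0      14    SEA      49
3      35    DEN     106
add column bonus_times_salary = t['bonus'] * t['salary']:
    bonus office  salary  bonus_times_salary
12      2    CHI      43                  86
0      14    SEA      49                 686
3      35    DEN     106                3710

1494.0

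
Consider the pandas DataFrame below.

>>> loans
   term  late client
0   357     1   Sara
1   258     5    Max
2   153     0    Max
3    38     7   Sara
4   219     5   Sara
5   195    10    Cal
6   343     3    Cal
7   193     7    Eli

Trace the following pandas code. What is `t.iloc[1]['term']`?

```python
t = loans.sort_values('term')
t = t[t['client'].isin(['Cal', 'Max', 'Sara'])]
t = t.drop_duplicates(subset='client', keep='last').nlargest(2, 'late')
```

sort by term:
   term  late client
3    38     7   Sara
2   153     0    Max
7   193     7    Eli
5   195    10    Cal
4   219     5   Sara
1   258     5    Max
6   343     3    Cal
0   357     1   Sara
filter rows where client in ['Cal', 'Max', 'Sara']:
   term  late client
3    38     7   Sara
2   153     0    Max
5   195    10    Cal
4   219     5   Sara
1   258     5    Max
6   343     3    Cal
0   357     1   Sara
drop duplicate client (keep=last):
   term  late client
1   258     5    Max
6   343     3    Cal
0   357     1   Sara
take 2 rows with largest late:
   term  late client
1   258     5    Max
6   343     3    Cal
Taking the value at position 1, column 'term' gives 343.

343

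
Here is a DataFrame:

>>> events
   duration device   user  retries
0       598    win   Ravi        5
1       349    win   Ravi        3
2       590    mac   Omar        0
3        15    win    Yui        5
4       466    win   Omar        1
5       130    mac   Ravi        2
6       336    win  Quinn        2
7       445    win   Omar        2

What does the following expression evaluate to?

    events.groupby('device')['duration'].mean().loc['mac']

group by device, mean of duration:
device
mac    360.000000
win    368.166667
Name: duration, dtype: float64
Then the value at index 'mac': 360.0

360.0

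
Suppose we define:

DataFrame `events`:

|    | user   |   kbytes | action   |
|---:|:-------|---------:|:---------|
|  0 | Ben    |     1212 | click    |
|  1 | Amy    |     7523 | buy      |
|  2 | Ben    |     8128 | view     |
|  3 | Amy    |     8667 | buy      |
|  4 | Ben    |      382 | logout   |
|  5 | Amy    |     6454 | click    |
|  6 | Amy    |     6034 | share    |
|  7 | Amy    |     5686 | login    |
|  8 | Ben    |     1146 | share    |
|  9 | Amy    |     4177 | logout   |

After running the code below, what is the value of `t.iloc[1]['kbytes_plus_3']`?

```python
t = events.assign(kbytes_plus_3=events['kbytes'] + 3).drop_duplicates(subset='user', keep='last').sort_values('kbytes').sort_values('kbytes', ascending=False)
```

1149

add column kbytes_plus_3 = events['kbytes'] + 3:
  user  kbytes  action  kbytes_plus_3
0  Ben    1212   click           1215
1  Amy    7523     buy           7526
2  Ben    8128    view           8131
3  Amy    8667     buy           8670
4  Ben     382  logout            385
5  Amy    6454   click           6457
6  Amy    6034   share           6037
7  Amy    5686   login           5689
8  Ben    1146   share           1149
9  Amy    4177  logout           4180
drop duplicate user (keep=last):
  user  kbytes  action  kbytes_plus_3
8  Ben    1146   share           1149
9  Amy    4177  logout           4180
sort by kbytes:
  user  kbytes  action  kbytes_plus_3
8  Ben    1146   share           1149
9  Amy    4177  logout           4180
sort by kbytes descending:
  user  kbytes  action  kbytes_plus_3
9  Amy    4177  logout           4180
8  Ben    1146   share           1149
Reading off the value at position 1, column 'kbytes_plus_3', we get 1149.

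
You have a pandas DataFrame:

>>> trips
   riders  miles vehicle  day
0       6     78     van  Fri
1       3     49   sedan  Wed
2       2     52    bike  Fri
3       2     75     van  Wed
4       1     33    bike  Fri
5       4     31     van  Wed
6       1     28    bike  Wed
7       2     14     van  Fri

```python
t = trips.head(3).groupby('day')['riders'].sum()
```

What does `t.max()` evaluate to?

8

take first 3 rows:
   riders  miles vehicle  day
0       6     78     van  Fri
1       3     49   sedan  Wed
2       2     52    bike  Fri
group by day, sum of riders:
day
Fri    8
Wed    3
Name: riders, dtype: int64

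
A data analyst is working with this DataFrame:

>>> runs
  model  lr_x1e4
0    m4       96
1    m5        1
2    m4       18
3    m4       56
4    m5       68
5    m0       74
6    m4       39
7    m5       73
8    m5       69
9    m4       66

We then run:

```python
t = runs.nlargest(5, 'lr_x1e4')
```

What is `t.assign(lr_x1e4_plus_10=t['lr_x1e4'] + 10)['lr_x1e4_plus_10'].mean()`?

take 5 rows with largest lr_x1e4:
  model  lr_x1e4
0    m4       96
5    m0       74
7    m5       73
8    m5       69
4    m5       68
add column lr_x1e4_plus_10 = t['lr_x1e4'] + 10:
  model  lr_x1e4  lr_x1e4_plus_10
0    m4       96              106
5    m0       74               84
7    m5       73               83
8    m5       69               79
4    m5       68               78
The mean of column 'lr_x1e4_plus_10' is 86.0.

86.0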